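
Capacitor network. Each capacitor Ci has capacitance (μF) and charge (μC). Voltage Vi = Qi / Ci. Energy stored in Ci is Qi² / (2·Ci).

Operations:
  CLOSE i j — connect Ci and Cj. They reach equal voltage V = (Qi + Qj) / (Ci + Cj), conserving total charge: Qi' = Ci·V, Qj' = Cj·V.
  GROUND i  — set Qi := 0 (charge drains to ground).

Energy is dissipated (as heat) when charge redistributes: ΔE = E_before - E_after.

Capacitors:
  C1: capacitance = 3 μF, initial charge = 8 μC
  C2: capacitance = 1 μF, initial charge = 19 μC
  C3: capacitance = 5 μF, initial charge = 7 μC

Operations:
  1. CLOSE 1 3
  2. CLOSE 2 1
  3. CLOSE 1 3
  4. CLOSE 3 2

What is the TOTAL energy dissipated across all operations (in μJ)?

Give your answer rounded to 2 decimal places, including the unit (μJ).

Initial: C1(3μF, Q=8μC, V=2.67V), C2(1μF, Q=19μC, V=19.00V), C3(5μF, Q=7μC, V=1.40V)
Op 1: CLOSE 1-3: Q_total=15.00, C_total=8.00, V=1.88; Q1=5.62, Q3=9.38; dissipated=1.504
Op 2: CLOSE 2-1: Q_total=24.62, C_total=4.00, V=6.16; Q2=6.16, Q1=18.47; dissipated=109.975
Op 3: CLOSE 1-3: Q_total=27.84, C_total=8.00, V=3.48; Q1=10.44, Q3=17.40; dissipated=17.184
Op 4: CLOSE 3-2: Q_total=23.56, C_total=6.00, V=3.93; Q3=19.63, Q2=3.93; dissipated=2.983
Total dissipated: 131.646 μJ

Answer: 131.65 μJ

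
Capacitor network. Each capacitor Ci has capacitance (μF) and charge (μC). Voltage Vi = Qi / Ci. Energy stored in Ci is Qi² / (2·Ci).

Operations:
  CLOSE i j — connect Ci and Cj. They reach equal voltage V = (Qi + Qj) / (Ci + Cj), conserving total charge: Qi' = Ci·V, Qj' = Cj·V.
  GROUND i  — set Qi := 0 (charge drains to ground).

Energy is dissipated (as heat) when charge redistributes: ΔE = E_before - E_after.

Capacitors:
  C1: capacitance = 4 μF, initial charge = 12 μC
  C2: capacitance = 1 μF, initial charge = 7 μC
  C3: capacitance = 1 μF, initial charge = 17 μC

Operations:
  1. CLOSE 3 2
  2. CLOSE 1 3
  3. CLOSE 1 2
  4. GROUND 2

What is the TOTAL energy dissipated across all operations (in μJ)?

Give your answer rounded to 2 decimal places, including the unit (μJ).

Answer: 97.60 μJ

Derivation:
Initial: C1(4μF, Q=12μC, V=3.00V), C2(1μF, Q=7μC, V=7.00V), C3(1μF, Q=17μC, V=17.00V)
Op 1: CLOSE 3-2: Q_total=24.00, C_total=2.00, V=12.00; Q3=12.00, Q2=12.00; dissipated=25.000
Op 2: CLOSE 1-3: Q_total=24.00, C_total=5.00, V=4.80; Q1=19.20, Q3=4.80; dissipated=32.400
Op 3: CLOSE 1-2: Q_total=31.20, C_total=5.00, V=6.24; Q1=24.96, Q2=6.24; dissipated=20.736
Op 4: GROUND 2: Q2=0; energy lost=19.469
Total dissipated: 97.605 μJ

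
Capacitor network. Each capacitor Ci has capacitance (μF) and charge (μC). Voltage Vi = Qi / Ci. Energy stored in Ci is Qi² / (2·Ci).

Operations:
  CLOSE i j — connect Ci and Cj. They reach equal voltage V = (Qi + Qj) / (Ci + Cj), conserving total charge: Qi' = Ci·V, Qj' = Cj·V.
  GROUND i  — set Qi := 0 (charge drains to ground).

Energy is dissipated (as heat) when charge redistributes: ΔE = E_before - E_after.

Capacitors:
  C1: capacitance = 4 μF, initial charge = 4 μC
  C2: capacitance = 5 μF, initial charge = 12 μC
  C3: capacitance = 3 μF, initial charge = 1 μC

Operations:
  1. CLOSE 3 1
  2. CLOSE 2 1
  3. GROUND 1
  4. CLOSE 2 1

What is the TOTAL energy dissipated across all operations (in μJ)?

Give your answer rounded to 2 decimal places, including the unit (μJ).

Answer: 12.02 μJ

Derivation:
Initial: C1(4μF, Q=4μC, V=1.00V), C2(5μF, Q=12μC, V=2.40V), C3(3μF, Q=1μC, V=0.33V)
Op 1: CLOSE 3-1: Q_total=5.00, C_total=7.00, V=0.71; Q3=2.14, Q1=2.86; dissipated=0.381
Op 2: CLOSE 2-1: Q_total=14.86, C_total=9.00, V=1.65; Q2=8.25, Q1=6.60; dissipated=3.157
Op 3: GROUND 1: Q1=0; energy lost=5.450
Op 4: CLOSE 2-1: Q_total=8.25, C_total=9.00, V=0.92; Q2=4.59, Q1=3.67; dissipated=3.028
Total dissipated: 12.016 μJ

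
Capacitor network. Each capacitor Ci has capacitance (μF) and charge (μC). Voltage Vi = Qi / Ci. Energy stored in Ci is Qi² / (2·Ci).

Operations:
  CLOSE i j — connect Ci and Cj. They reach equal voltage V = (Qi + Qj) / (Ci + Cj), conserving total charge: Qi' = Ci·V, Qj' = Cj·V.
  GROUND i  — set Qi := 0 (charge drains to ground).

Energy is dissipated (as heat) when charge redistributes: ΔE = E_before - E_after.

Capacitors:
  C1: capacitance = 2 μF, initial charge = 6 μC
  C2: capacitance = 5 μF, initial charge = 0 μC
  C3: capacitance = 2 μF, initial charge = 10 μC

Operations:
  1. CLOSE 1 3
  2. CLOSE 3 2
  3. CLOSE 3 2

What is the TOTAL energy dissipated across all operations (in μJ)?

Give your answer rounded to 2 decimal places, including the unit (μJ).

Initial: C1(2μF, Q=6μC, V=3.00V), C2(5μF, Q=0μC, V=0.00V), C3(2μF, Q=10μC, V=5.00V)
Op 1: CLOSE 1-3: Q_total=16.00, C_total=4.00, V=4.00; Q1=8.00, Q3=8.00; dissipated=2.000
Op 2: CLOSE 3-2: Q_total=8.00, C_total=7.00, V=1.14; Q3=2.29, Q2=5.71; dissipated=11.429
Op 3: CLOSE 3-2: Q_total=8.00, C_total=7.00, V=1.14; Q3=2.29, Q2=5.71; dissipated=0.000
Total dissipated: 13.429 μJ

Answer: 13.43 μJ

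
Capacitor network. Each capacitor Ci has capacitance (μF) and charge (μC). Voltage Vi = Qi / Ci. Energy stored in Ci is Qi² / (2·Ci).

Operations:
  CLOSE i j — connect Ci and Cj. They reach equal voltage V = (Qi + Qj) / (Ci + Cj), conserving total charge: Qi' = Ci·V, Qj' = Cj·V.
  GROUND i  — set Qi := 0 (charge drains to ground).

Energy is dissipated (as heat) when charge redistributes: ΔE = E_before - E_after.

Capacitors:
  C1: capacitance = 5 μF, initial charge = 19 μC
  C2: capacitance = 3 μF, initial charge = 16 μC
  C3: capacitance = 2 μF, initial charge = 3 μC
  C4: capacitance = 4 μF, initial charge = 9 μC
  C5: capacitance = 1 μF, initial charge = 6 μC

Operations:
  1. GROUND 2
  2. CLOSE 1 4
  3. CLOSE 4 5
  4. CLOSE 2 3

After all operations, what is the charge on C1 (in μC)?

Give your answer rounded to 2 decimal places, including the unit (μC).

Answer: 15.56 μC

Derivation:
Initial: C1(5μF, Q=19μC, V=3.80V), C2(3μF, Q=16μC, V=5.33V), C3(2μF, Q=3μC, V=1.50V), C4(4μF, Q=9μC, V=2.25V), C5(1μF, Q=6μC, V=6.00V)
Op 1: GROUND 2: Q2=0; energy lost=42.667
Op 2: CLOSE 1-4: Q_total=28.00, C_total=9.00, V=3.11; Q1=15.56, Q4=12.44; dissipated=2.669
Op 3: CLOSE 4-5: Q_total=18.44, C_total=5.00, V=3.69; Q4=14.76, Q5=3.69; dissipated=3.338
Op 4: CLOSE 2-3: Q_total=3.00, C_total=5.00, V=0.60; Q2=1.80, Q3=1.20; dissipated=1.350
Final charges: Q1=15.56, Q2=1.80, Q3=1.20, Q4=14.76, Q5=3.69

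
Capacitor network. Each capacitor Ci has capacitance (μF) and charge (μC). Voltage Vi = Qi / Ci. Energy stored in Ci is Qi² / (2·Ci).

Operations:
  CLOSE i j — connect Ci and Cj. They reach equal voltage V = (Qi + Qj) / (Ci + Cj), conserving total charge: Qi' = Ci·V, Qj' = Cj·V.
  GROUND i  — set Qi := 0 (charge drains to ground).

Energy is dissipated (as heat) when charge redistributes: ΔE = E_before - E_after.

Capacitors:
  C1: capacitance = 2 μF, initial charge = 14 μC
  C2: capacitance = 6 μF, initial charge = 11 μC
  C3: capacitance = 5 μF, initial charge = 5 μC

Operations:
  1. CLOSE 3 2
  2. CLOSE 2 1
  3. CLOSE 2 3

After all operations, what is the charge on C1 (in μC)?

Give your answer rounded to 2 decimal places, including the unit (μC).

Answer: 5.68 μC

Derivation:
Initial: C1(2μF, Q=14μC, V=7.00V), C2(6μF, Q=11μC, V=1.83V), C3(5μF, Q=5μC, V=1.00V)
Op 1: CLOSE 3-2: Q_total=16.00, C_total=11.00, V=1.45; Q3=7.27, Q2=8.73; dissipated=0.947
Op 2: CLOSE 2-1: Q_total=22.73, C_total=8.00, V=2.84; Q2=17.05, Q1=5.68; dissipated=23.064
Op 3: CLOSE 2-3: Q_total=24.32, C_total=11.00, V=2.21; Q2=13.26, Q3=11.05; dissipated=2.621
Final charges: Q1=5.68, Q2=13.26, Q3=11.05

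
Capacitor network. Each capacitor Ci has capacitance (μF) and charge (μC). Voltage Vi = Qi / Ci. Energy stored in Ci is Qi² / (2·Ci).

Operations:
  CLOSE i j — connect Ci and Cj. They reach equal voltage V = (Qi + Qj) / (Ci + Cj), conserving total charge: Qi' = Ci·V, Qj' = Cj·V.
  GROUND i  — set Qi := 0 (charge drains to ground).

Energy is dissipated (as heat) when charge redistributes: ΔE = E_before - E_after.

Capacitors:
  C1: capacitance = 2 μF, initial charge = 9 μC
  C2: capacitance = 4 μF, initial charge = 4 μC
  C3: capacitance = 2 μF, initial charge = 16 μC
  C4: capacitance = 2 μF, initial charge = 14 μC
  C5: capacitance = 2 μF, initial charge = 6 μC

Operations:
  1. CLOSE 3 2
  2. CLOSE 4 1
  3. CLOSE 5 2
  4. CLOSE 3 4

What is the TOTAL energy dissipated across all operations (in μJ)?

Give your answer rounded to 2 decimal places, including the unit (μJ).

Answer: 38.79 μJ

Derivation:
Initial: C1(2μF, Q=9μC, V=4.50V), C2(4μF, Q=4μC, V=1.00V), C3(2μF, Q=16μC, V=8.00V), C4(2μF, Q=14μC, V=7.00V), C5(2μF, Q=6μC, V=3.00V)
Op 1: CLOSE 3-2: Q_total=20.00, C_total=6.00, V=3.33; Q3=6.67, Q2=13.33; dissipated=32.667
Op 2: CLOSE 4-1: Q_total=23.00, C_total=4.00, V=5.75; Q4=11.50, Q1=11.50; dissipated=3.125
Op 3: CLOSE 5-2: Q_total=19.33, C_total=6.00, V=3.22; Q5=6.44, Q2=12.89; dissipated=0.074
Op 4: CLOSE 3-4: Q_total=18.17, C_total=4.00, V=4.54; Q3=9.08, Q4=9.08; dissipated=2.920
Total dissipated: 38.786 μJ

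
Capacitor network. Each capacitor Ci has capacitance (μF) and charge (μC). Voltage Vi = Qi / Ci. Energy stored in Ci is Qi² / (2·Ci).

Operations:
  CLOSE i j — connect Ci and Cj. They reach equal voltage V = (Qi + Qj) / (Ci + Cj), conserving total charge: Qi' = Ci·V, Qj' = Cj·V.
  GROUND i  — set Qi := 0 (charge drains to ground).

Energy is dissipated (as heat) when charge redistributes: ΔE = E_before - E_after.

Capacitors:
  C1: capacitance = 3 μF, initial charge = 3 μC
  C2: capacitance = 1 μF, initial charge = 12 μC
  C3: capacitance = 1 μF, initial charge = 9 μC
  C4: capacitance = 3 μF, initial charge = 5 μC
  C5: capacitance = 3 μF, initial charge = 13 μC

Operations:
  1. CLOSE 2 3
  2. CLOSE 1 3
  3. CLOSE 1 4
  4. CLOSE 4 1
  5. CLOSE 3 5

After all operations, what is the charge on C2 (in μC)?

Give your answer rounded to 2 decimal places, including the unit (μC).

Initial: C1(3μF, Q=3μC, V=1.00V), C2(1μF, Q=12μC, V=12.00V), C3(1μF, Q=9μC, V=9.00V), C4(3μF, Q=5μC, V=1.67V), C5(3μF, Q=13μC, V=4.33V)
Op 1: CLOSE 2-3: Q_total=21.00, C_total=2.00, V=10.50; Q2=10.50, Q3=10.50; dissipated=2.250
Op 2: CLOSE 1-3: Q_total=13.50, C_total=4.00, V=3.38; Q1=10.12, Q3=3.38; dissipated=33.844
Op 3: CLOSE 1-4: Q_total=15.12, C_total=6.00, V=2.52; Q1=7.56, Q4=7.56; dissipated=2.189
Op 4: CLOSE 4-1: Q_total=15.12, C_total=6.00, V=2.52; Q4=7.56, Q1=7.56; dissipated=0.000
Op 5: CLOSE 3-5: Q_total=16.38, C_total=4.00, V=4.09; Q3=4.09, Q5=12.28; dissipated=0.344
Final charges: Q1=7.56, Q2=10.50, Q3=4.09, Q4=7.56, Q5=12.28

Answer: 10.50 μC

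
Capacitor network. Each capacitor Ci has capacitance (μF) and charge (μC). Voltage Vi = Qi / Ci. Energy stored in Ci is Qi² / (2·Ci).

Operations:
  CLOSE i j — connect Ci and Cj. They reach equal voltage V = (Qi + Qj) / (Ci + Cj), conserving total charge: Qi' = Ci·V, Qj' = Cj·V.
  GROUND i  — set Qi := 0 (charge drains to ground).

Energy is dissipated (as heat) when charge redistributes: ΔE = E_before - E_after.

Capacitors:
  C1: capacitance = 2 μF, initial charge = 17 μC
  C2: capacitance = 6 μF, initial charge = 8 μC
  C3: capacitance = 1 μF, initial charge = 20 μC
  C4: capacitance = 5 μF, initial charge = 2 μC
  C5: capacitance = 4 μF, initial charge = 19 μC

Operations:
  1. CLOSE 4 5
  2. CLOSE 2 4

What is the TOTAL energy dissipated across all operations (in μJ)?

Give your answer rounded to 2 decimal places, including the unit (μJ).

Answer: 22.39 μJ

Derivation:
Initial: C1(2μF, Q=17μC, V=8.50V), C2(6μF, Q=8μC, V=1.33V), C3(1μF, Q=20μC, V=20.00V), C4(5μF, Q=2μC, V=0.40V), C5(4μF, Q=19μC, V=4.75V)
Op 1: CLOSE 4-5: Q_total=21.00, C_total=9.00, V=2.33; Q4=11.67, Q5=9.33; dissipated=21.025
Op 2: CLOSE 2-4: Q_total=19.67, C_total=11.00, V=1.79; Q2=10.73, Q4=8.94; dissipated=1.364
Total dissipated: 22.389 μJ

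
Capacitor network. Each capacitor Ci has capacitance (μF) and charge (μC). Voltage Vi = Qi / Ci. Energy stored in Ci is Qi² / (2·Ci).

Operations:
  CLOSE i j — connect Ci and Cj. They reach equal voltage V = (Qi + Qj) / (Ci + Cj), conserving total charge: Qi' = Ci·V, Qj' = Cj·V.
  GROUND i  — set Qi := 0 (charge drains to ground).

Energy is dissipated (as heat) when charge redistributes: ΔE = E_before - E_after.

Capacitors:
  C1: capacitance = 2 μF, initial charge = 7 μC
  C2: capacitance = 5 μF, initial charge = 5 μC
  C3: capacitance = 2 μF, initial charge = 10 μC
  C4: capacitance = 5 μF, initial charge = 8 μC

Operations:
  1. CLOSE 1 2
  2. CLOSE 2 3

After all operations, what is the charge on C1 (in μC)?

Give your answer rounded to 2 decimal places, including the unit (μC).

Answer: 3.43 μC

Derivation:
Initial: C1(2μF, Q=7μC, V=3.50V), C2(5μF, Q=5μC, V=1.00V), C3(2μF, Q=10μC, V=5.00V), C4(5μF, Q=8μC, V=1.60V)
Op 1: CLOSE 1-2: Q_total=12.00, C_total=7.00, V=1.71; Q1=3.43, Q2=8.57; dissipated=4.464
Op 2: CLOSE 2-3: Q_total=18.57, C_total=7.00, V=2.65; Q2=13.27, Q3=5.31; dissipated=7.711
Final charges: Q1=3.43, Q2=13.27, Q3=5.31, Q4=8.00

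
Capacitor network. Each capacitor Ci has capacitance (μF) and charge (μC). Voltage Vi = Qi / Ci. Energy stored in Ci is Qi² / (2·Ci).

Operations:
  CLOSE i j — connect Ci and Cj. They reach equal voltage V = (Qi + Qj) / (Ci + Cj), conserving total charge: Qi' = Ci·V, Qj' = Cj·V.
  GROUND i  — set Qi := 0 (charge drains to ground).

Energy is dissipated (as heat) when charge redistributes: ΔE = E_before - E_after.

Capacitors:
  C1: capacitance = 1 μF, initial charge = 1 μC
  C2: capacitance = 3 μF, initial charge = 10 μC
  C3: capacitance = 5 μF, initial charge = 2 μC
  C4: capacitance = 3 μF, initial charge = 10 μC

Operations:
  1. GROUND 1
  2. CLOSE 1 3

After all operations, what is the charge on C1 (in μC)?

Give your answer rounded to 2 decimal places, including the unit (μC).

Initial: C1(1μF, Q=1μC, V=1.00V), C2(3μF, Q=10μC, V=3.33V), C3(5μF, Q=2μC, V=0.40V), C4(3μF, Q=10μC, V=3.33V)
Op 1: GROUND 1: Q1=0; energy lost=0.500
Op 2: CLOSE 1-3: Q_total=2.00, C_total=6.00, V=0.33; Q1=0.33, Q3=1.67; dissipated=0.067
Final charges: Q1=0.33, Q2=10.00, Q3=1.67, Q4=10.00

Answer: 0.33 μC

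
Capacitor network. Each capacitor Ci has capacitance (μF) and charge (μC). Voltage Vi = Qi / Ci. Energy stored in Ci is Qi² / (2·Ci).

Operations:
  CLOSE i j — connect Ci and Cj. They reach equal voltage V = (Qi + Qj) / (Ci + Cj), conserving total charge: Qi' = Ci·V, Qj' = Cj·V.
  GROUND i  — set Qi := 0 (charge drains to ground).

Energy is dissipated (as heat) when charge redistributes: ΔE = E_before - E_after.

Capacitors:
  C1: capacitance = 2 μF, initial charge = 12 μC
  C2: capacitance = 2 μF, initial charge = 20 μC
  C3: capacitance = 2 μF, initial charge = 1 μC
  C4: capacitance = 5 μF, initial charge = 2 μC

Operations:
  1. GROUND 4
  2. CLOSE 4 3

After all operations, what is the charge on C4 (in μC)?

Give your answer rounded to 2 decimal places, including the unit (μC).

Initial: C1(2μF, Q=12μC, V=6.00V), C2(2μF, Q=20μC, V=10.00V), C3(2μF, Q=1μC, V=0.50V), C4(5μF, Q=2μC, V=0.40V)
Op 1: GROUND 4: Q4=0; energy lost=0.400
Op 2: CLOSE 4-3: Q_total=1.00, C_total=7.00, V=0.14; Q4=0.71, Q3=0.29; dissipated=0.179
Final charges: Q1=12.00, Q2=20.00, Q3=0.29, Q4=0.71

Answer: 0.71 μC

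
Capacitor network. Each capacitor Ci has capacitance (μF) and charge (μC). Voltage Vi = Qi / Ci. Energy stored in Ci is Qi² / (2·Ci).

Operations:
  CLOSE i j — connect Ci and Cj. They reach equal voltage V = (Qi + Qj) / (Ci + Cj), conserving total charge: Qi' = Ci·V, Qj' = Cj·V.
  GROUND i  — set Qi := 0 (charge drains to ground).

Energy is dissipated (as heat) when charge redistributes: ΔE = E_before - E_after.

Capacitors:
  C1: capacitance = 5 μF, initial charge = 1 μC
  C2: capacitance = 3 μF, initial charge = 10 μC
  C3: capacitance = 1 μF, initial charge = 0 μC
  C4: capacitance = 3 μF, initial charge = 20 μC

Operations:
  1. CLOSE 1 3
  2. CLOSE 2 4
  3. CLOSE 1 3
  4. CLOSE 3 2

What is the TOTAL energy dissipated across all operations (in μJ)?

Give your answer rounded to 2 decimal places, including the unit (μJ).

Initial: C1(5μF, Q=1μC, V=0.20V), C2(3μF, Q=10μC, V=3.33V), C3(1μF, Q=0μC, V=0.00V), C4(3μF, Q=20μC, V=6.67V)
Op 1: CLOSE 1-3: Q_total=1.00, C_total=6.00, V=0.17; Q1=0.83, Q3=0.17; dissipated=0.017
Op 2: CLOSE 2-4: Q_total=30.00, C_total=6.00, V=5.00; Q2=15.00, Q4=15.00; dissipated=8.333
Op 3: CLOSE 1-3: Q_total=1.00, C_total=6.00, V=0.17; Q1=0.83, Q3=0.17; dissipated=0.000
Op 4: CLOSE 3-2: Q_total=15.17, C_total=4.00, V=3.79; Q3=3.79, Q2=11.38; dissipated=8.760
Total dissipated: 17.110 μJ

Answer: 17.11 μJ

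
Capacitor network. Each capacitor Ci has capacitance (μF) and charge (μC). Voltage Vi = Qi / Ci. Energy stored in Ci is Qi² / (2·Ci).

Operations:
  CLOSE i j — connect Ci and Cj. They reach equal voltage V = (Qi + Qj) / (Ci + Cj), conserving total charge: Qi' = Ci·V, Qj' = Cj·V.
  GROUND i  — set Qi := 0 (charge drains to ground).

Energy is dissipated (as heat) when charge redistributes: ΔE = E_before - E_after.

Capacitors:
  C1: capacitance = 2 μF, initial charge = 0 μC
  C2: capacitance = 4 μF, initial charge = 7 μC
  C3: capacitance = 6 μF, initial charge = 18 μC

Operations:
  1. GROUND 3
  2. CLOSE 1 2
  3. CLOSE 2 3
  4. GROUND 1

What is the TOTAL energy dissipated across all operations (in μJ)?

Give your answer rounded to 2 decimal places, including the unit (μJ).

Initial: C1(2μF, Q=0μC, V=0.00V), C2(4μF, Q=7μC, V=1.75V), C3(6μF, Q=18μC, V=3.00V)
Op 1: GROUND 3: Q3=0; energy lost=27.000
Op 2: CLOSE 1-2: Q_total=7.00, C_total=6.00, V=1.17; Q1=2.33, Q2=4.67; dissipated=2.042
Op 3: CLOSE 2-3: Q_total=4.67, C_total=10.00, V=0.47; Q2=1.87, Q3=2.80; dissipated=1.633
Op 4: GROUND 1: Q1=0; energy lost=1.361
Total dissipated: 32.036 μJ

Answer: 32.04 μJ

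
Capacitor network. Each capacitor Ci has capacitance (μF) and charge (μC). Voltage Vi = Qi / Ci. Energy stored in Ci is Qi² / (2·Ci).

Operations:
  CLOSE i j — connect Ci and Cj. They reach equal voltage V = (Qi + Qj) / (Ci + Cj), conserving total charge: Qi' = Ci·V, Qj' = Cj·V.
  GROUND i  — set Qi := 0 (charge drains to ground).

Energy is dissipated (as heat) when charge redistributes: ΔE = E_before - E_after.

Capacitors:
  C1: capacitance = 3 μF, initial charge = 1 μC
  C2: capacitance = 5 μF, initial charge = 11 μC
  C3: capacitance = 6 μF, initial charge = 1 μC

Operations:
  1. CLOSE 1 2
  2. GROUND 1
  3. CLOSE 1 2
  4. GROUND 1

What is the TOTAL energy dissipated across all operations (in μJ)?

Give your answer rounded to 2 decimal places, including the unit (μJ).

Initial: C1(3μF, Q=1μC, V=0.33V), C2(5μF, Q=11μC, V=2.20V), C3(6μF, Q=1μC, V=0.17V)
Op 1: CLOSE 1-2: Q_total=12.00, C_total=8.00, V=1.50; Q1=4.50, Q2=7.50; dissipated=3.267
Op 2: GROUND 1: Q1=0; energy lost=3.375
Op 3: CLOSE 1-2: Q_total=7.50, C_total=8.00, V=0.94; Q1=2.81, Q2=4.69; dissipated=2.109
Op 4: GROUND 1: Q1=0; energy lost=1.318
Total dissipated: 10.069 μJ

Answer: 10.07 μJ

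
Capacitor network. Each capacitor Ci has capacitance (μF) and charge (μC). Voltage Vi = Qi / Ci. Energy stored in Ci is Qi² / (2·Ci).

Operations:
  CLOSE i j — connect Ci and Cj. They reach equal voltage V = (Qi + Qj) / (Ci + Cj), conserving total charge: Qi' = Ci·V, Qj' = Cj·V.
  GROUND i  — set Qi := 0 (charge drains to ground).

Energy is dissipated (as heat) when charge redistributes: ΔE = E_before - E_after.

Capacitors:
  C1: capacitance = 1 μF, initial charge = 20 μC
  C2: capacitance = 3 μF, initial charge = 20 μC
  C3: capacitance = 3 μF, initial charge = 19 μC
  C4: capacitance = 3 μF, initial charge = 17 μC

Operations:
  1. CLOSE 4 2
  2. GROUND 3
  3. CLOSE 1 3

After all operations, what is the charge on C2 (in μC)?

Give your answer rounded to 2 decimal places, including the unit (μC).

Answer: 18.50 μC

Derivation:
Initial: C1(1μF, Q=20μC, V=20.00V), C2(3μF, Q=20μC, V=6.67V), C3(3μF, Q=19μC, V=6.33V), C4(3μF, Q=17μC, V=5.67V)
Op 1: CLOSE 4-2: Q_total=37.00, C_total=6.00, V=6.17; Q4=18.50, Q2=18.50; dissipated=0.750
Op 2: GROUND 3: Q3=0; energy lost=60.167
Op 3: CLOSE 1-3: Q_total=20.00, C_total=4.00, V=5.00; Q1=5.00, Q3=15.00; dissipated=150.000
Final charges: Q1=5.00, Q2=18.50, Q3=15.00, Q4=18.50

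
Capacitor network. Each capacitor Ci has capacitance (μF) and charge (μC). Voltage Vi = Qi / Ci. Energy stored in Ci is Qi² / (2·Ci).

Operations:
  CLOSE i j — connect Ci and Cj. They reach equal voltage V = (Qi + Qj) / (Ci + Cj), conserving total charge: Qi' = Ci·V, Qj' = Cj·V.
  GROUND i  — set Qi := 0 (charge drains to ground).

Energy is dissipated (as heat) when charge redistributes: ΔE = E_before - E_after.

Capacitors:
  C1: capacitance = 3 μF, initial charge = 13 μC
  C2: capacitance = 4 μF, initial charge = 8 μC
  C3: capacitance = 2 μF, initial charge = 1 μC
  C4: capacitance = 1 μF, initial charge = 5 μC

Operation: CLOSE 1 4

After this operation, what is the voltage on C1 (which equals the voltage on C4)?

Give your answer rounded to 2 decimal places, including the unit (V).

Answer: 4.50 V

Derivation:
Initial: C1(3μF, Q=13μC, V=4.33V), C2(4μF, Q=8μC, V=2.00V), C3(2μF, Q=1μC, V=0.50V), C4(1μF, Q=5μC, V=5.00V)
Op 1: CLOSE 1-4: Q_total=18.00, C_total=4.00, V=4.50; Q1=13.50, Q4=4.50; dissipated=0.167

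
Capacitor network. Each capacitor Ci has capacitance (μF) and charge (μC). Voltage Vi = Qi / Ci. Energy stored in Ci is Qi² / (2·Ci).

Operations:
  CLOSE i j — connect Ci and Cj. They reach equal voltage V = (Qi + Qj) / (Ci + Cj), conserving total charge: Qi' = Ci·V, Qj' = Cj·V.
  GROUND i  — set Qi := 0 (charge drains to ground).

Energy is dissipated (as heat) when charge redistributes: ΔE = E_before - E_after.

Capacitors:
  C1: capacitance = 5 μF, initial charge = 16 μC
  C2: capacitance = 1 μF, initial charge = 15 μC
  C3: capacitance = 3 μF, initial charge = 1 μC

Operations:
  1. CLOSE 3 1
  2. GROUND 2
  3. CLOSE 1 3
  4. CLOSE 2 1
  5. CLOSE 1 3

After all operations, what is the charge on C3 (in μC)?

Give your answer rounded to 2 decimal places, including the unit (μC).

Answer: 5.71 μC

Derivation:
Initial: C1(5μF, Q=16μC, V=3.20V), C2(1μF, Q=15μC, V=15.00V), C3(3μF, Q=1μC, V=0.33V)
Op 1: CLOSE 3-1: Q_total=17.00, C_total=8.00, V=2.12; Q3=6.38, Q1=10.62; dissipated=7.704
Op 2: GROUND 2: Q2=0; energy lost=112.500
Op 3: CLOSE 1-3: Q_total=17.00, C_total=8.00, V=2.12; Q1=10.62, Q3=6.38; dissipated=0.000
Op 4: CLOSE 2-1: Q_total=10.62, C_total=6.00, V=1.77; Q2=1.77, Q1=8.85; dissipated=1.882
Op 5: CLOSE 1-3: Q_total=15.23, C_total=8.00, V=1.90; Q1=9.52, Q3=5.71; dissipated=0.118
Final charges: Q1=9.52, Q2=1.77, Q3=5.71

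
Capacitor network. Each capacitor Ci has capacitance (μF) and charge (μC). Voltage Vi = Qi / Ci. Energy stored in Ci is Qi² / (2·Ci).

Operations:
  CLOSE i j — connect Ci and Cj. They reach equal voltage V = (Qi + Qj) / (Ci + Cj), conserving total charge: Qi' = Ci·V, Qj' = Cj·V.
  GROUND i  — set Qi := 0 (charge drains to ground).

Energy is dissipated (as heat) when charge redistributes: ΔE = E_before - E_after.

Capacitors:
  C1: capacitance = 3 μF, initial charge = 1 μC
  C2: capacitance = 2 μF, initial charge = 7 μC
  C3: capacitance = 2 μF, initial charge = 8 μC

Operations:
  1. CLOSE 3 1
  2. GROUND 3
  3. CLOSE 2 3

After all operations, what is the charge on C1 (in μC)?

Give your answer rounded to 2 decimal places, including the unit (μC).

Answer: 5.40 μC

Derivation:
Initial: C1(3μF, Q=1μC, V=0.33V), C2(2μF, Q=7μC, V=3.50V), C3(2μF, Q=8μC, V=4.00V)
Op 1: CLOSE 3-1: Q_total=9.00, C_total=5.00, V=1.80; Q3=3.60, Q1=5.40; dissipated=8.067
Op 2: GROUND 3: Q3=0; energy lost=3.240
Op 3: CLOSE 2-3: Q_total=7.00, C_total=4.00, V=1.75; Q2=3.50, Q3=3.50; dissipated=6.125
Final charges: Q1=5.40, Q2=3.50, Q3=3.50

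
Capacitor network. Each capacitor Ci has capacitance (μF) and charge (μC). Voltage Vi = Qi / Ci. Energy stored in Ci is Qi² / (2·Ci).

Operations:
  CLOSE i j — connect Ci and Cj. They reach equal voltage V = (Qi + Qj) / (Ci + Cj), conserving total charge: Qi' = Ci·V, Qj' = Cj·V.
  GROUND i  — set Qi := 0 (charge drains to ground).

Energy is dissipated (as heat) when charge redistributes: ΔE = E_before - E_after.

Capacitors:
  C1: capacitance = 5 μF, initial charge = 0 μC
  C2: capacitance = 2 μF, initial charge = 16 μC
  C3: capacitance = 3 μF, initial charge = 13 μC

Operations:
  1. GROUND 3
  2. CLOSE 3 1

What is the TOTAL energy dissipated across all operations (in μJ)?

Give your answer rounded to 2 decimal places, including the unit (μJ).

Answer: 28.17 μJ

Derivation:
Initial: C1(5μF, Q=0μC, V=0.00V), C2(2μF, Q=16μC, V=8.00V), C3(3μF, Q=13μC, V=4.33V)
Op 1: GROUND 3: Q3=0; energy lost=28.167
Op 2: CLOSE 3-1: Q_total=0.00, C_total=8.00, V=0.00; Q3=0.00, Q1=0.00; dissipated=0.000
Total dissipated: 28.167 μJ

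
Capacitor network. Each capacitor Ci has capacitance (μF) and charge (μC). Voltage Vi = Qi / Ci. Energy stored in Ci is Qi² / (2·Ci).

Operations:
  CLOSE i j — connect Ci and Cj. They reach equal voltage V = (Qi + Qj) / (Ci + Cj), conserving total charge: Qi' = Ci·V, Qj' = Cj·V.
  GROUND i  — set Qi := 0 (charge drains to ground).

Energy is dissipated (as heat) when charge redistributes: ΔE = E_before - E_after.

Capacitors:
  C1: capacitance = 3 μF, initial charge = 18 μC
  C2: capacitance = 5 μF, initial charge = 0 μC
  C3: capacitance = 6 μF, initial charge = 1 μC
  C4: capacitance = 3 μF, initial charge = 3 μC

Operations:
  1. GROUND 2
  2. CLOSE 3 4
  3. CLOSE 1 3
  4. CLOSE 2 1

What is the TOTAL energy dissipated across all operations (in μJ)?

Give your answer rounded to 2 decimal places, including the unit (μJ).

Initial: C1(3μF, Q=18μC, V=6.00V), C2(5μF, Q=0μC, V=0.00V), C3(6μF, Q=1μC, V=0.17V), C4(3μF, Q=3μC, V=1.00V)
Op 1: GROUND 2: Q2=0; energy lost=0.000
Op 2: CLOSE 3-4: Q_total=4.00, C_total=9.00, V=0.44; Q3=2.67, Q4=1.33; dissipated=0.694
Op 3: CLOSE 1-3: Q_total=20.67, C_total=9.00, V=2.30; Q1=6.89, Q3=13.78; dissipated=30.864
Op 4: CLOSE 2-1: Q_total=6.89, C_total=8.00, V=0.86; Q2=4.31, Q1=2.58; dissipated=4.943
Total dissipated: 36.502 μJ

Answer: 36.50 μJ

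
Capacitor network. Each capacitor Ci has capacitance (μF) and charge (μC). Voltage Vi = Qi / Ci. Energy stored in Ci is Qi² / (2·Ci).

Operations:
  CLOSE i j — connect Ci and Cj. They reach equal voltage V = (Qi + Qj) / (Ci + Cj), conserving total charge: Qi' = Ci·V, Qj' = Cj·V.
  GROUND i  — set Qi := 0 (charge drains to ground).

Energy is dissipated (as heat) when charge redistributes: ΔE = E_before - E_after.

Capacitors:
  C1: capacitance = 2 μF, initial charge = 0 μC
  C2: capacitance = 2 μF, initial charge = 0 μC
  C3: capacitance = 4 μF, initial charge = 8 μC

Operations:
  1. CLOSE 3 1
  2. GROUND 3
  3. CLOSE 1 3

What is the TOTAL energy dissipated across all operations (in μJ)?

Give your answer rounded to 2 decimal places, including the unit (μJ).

Answer: 7.41 μJ

Derivation:
Initial: C1(2μF, Q=0μC, V=0.00V), C2(2μF, Q=0μC, V=0.00V), C3(4μF, Q=8μC, V=2.00V)
Op 1: CLOSE 3-1: Q_total=8.00, C_total=6.00, V=1.33; Q3=5.33, Q1=2.67; dissipated=2.667
Op 2: GROUND 3: Q3=0; energy lost=3.556
Op 3: CLOSE 1-3: Q_total=2.67, C_total=6.00, V=0.44; Q1=0.89, Q3=1.78; dissipated=1.185
Total dissipated: 7.407 μJ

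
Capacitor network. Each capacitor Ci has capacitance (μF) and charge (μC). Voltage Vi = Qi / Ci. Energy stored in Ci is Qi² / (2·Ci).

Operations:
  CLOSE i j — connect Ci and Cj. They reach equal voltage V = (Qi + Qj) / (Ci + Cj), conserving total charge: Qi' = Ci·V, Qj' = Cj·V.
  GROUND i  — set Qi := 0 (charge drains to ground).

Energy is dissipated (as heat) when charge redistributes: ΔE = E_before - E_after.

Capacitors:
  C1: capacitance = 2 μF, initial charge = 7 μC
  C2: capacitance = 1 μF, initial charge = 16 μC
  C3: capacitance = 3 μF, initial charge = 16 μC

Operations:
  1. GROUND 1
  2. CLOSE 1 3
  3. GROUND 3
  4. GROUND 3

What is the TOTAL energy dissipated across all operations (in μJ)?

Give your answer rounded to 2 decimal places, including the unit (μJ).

Initial: C1(2μF, Q=7μC, V=3.50V), C2(1μF, Q=16μC, V=16.00V), C3(3μF, Q=16μC, V=5.33V)
Op 1: GROUND 1: Q1=0; energy lost=12.250
Op 2: CLOSE 1-3: Q_total=16.00, C_total=5.00, V=3.20; Q1=6.40, Q3=9.60; dissipated=17.067
Op 3: GROUND 3: Q3=0; energy lost=15.360
Op 4: GROUND 3: Q3=0; energy lost=0.000
Total dissipated: 44.677 μJ

Answer: 44.68 μJ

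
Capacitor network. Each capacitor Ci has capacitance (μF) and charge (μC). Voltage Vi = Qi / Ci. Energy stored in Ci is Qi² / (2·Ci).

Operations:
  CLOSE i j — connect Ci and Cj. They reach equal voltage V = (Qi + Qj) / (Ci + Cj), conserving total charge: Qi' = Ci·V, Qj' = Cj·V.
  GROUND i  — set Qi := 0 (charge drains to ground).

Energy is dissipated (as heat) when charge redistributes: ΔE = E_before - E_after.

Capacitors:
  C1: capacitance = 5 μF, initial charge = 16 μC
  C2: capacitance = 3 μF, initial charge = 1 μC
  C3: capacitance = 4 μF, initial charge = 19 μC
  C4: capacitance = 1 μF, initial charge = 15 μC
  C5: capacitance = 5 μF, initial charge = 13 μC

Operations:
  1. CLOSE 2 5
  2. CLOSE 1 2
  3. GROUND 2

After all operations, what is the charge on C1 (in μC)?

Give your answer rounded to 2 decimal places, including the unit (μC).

Answer: 13.28 μC

Derivation:
Initial: C1(5μF, Q=16μC, V=3.20V), C2(3μF, Q=1μC, V=0.33V), C3(4μF, Q=19μC, V=4.75V), C4(1μF, Q=15μC, V=15.00V), C5(5μF, Q=13μC, V=2.60V)
Op 1: CLOSE 2-5: Q_total=14.00, C_total=8.00, V=1.75; Q2=5.25, Q5=8.75; dissipated=4.817
Op 2: CLOSE 1-2: Q_total=21.25, C_total=8.00, V=2.66; Q1=13.28, Q2=7.97; dissipated=1.971
Op 3: GROUND 2: Q2=0; energy lost=10.583
Final charges: Q1=13.28, Q2=0.00, Q3=19.00, Q4=15.00, Q5=8.75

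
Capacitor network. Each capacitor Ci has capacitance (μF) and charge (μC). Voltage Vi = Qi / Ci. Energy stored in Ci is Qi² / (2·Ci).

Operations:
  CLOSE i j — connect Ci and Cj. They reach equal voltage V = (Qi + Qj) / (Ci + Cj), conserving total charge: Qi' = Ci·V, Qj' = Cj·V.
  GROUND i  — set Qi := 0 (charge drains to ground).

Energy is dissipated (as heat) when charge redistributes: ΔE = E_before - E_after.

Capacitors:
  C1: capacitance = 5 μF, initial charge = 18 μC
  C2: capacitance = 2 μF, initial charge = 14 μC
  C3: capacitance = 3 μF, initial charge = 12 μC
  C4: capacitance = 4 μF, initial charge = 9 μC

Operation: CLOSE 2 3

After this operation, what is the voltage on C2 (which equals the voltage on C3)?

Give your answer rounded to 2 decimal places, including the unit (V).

Answer: 5.20 V

Derivation:
Initial: C1(5μF, Q=18μC, V=3.60V), C2(2μF, Q=14μC, V=7.00V), C3(3μF, Q=12μC, V=4.00V), C4(4μF, Q=9μC, V=2.25V)
Op 1: CLOSE 2-3: Q_total=26.00, C_total=5.00, V=5.20; Q2=10.40, Q3=15.60; dissipated=5.400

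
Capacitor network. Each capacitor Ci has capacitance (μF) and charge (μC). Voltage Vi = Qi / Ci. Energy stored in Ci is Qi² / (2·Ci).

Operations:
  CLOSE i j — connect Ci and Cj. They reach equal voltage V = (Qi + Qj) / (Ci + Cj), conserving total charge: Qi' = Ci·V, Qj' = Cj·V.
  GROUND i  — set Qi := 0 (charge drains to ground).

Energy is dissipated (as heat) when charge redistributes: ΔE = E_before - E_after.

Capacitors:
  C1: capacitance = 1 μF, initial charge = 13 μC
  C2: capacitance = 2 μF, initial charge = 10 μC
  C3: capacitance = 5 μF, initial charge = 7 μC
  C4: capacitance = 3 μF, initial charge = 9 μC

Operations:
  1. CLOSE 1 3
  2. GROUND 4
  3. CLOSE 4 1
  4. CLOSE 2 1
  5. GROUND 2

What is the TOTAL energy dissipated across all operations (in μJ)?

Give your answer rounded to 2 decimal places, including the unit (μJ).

Initial: C1(1μF, Q=13μC, V=13.00V), C2(2μF, Q=10μC, V=5.00V), C3(5μF, Q=7μC, V=1.40V), C4(3μF, Q=9μC, V=3.00V)
Op 1: CLOSE 1-3: Q_total=20.00, C_total=6.00, V=3.33; Q1=3.33, Q3=16.67; dissipated=56.067
Op 2: GROUND 4: Q4=0; energy lost=13.500
Op 3: CLOSE 4-1: Q_total=3.33, C_total=4.00, V=0.83; Q4=2.50, Q1=0.83; dissipated=4.167
Op 4: CLOSE 2-1: Q_total=10.83, C_total=3.00, V=3.61; Q2=7.22, Q1=3.61; dissipated=5.787
Op 5: GROUND 2: Q2=0; energy lost=13.040
Total dissipated: 92.560 μJ

Answer: 92.56 μJ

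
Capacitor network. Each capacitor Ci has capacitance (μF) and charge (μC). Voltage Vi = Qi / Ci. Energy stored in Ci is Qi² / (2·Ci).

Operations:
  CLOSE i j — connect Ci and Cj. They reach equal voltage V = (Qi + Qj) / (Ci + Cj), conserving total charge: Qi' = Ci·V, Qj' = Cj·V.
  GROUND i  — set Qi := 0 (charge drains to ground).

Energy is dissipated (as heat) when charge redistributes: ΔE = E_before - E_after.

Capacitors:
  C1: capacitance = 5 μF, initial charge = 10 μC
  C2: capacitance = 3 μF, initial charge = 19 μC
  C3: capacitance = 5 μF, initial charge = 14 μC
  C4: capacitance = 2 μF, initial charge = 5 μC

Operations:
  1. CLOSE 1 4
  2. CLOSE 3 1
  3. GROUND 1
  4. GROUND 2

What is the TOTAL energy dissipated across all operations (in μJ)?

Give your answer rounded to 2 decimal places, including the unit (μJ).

Answer: 76.15 μJ

Derivation:
Initial: C1(5μF, Q=10μC, V=2.00V), C2(3μF, Q=19μC, V=6.33V), C3(5μF, Q=14μC, V=2.80V), C4(2μF, Q=5μC, V=2.50V)
Op 1: CLOSE 1-4: Q_total=15.00, C_total=7.00, V=2.14; Q1=10.71, Q4=4.29; dissipated=0.179
Op 2: CLOSE 3-1: Q_total=24.71, C_total=10.00, V=2.47; Q3=12.36, Q1=12.36; dissipated=0.540
Op 3: GROUND 1: Q1=0; energy lost=15.270
Op 4: GROUND 2: Q2=0; energy lost=60.167
Total dissipated: 76.155 μJ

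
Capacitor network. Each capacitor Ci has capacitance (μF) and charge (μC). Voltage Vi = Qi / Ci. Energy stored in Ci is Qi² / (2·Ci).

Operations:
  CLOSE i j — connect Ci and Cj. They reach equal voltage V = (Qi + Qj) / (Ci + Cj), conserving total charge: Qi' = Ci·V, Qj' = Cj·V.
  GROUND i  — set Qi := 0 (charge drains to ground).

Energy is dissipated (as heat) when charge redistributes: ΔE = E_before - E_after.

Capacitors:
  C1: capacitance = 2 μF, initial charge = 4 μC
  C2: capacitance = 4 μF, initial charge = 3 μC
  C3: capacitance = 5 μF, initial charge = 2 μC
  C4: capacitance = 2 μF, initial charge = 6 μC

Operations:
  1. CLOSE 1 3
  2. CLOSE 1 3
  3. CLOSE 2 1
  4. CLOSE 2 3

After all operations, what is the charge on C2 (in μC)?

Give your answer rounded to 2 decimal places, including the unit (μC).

Initial: C1(2μF, Q=4μC, V=2.00V), C2(4μF, Q=3μC, V=0.75V), C3(5μF, Q=2μC, V=0.40V), C4(2μF, Q=6μC, V=3.00V)
Op 1: CLOSE 1-3: Q_total=6.00, C_total=7.00, V=0.86; Q1=1.71, Q3=4.29; dissipated=1.829
Op 2: CLOSE 1-3: Q_total=6.00, C_total=7.00, V=0.86; Q1=1.71, Q3=4.29; dissipated=0.000
Op 3: CLOSE 2-1: Q_total=4.71, C_total=6.00, V=0.79; Q2=3.14, Q1=1.57; dissipated=0.008
Op 4: CLOSE 2-3: Q_total=7.43, C_total=9.00, V=0.83; Q2=3.30, Q3=4.13; dissipated=0.006
Final charges: Q1=1.57, Q2=3.30, Q3=4.13, Q4=6.00

Answer: 3.30 μC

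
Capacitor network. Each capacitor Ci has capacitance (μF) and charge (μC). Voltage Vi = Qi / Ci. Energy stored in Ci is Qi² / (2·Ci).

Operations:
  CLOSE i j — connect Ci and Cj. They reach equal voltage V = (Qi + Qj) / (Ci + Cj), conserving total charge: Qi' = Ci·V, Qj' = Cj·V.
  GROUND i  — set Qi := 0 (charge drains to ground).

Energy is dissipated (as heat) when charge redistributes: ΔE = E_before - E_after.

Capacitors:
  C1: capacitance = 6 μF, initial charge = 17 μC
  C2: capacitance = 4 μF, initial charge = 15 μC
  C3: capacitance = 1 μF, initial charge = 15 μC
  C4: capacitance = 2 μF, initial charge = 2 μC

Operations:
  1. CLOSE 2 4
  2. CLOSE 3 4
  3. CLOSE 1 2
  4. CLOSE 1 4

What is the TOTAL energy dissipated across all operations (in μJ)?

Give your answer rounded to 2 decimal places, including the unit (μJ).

Answer: 66.72 μJ

Derivation:
Initial: C1(6μF, Q=17μC, V=2.83V), C2(4μF, Q=15μC, V=3.75V), C3(1μF, Q=15μC, V=15.00V), C4(2μF, Q=2μC, V=1.00V)
Op 1: CLOSE 2-4: Q_total=17.00, C_total=6.00, V=2.83; Q2=11.33, Q4=5.67; dissipated=5.042
Op 2: CLOSE 3-4: Q_total=20.67, C_total=3.00, V=6.89; Q3=6.89, Q4=13.78; dissipated=49.343
Op 3: CLOSE 1-2: Q_total=28.33, C_total=10.00, V=2.83; Q1=17.00, Q2=11.33; dissipated=0.000
Op 4: CLOSE 1-4: Q_total=30.78, C_total=8.00, V=3.85; Q1=23.08, Q4=7.69; dissipated=12.336
Total dissipated: 66.720 μJ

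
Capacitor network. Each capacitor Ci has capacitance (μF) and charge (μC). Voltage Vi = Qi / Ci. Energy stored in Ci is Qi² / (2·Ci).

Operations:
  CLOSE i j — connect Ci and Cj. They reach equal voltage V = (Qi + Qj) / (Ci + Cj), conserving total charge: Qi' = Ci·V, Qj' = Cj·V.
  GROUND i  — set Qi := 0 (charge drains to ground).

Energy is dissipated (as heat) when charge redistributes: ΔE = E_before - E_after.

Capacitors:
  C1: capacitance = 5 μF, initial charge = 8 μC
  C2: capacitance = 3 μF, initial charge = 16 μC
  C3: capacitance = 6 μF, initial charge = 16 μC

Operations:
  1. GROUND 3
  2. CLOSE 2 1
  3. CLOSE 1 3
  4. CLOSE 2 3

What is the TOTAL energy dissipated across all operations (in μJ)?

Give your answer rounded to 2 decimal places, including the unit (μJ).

Initial: C1(5μF, Q=8μC, V=1.60V), C2(3μF, Q=16μC, V=5.33V), C3(6μF, Q=16μC, V=2.67V)
Op 1: GROUND 3: Q3=0; energy lost=21.333
Op 2: CLOSE 2-1: Q_total=24.00, C_total=8.00, V=3.00; Q2=9.00, Q1=15.00; dissipated=13.067
Op 3: CLOSE 1-3: Q_total=15.00, C_total=11.00, V=1.36; Q1=6.82, Q3=8.18; dissipated=12.273
Op 4: CLOSE 2-3: Q_total=17.18, C_total=9.00, V=1.91; Q2=5.73, Q3=11.45; dissipated=2.678
Total dissipated: 49.350 μJ

Answer: 49.35 μJ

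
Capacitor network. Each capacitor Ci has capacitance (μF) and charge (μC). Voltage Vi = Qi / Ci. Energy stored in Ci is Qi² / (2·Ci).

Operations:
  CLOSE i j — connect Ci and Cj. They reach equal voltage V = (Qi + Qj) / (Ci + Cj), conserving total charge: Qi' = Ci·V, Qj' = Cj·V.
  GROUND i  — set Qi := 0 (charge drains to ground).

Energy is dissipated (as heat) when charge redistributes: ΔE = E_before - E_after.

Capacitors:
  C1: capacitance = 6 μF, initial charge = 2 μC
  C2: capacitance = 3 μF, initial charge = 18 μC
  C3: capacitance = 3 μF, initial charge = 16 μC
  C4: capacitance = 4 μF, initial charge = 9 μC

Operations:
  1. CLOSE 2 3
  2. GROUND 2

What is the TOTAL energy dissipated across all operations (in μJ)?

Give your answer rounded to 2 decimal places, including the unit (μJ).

Answer: 48.50 μJ

Derivation:
Initial: C1(6μF, Q=2μC, V=0.33V), C2(3μF, Q=18μC, V=6.00V), C3(3μF, Q=16μC, V=5.33V), C4(4μF, Q=9μC, V=2.25V)
Op 1: CLOSE 2-3: Q_total=34.00, C_total=6.00, V=5.67; Q2=17.00, Q3=17.00; dissipated=0.333
Op 2: GROUND 2: Q2=0; energy lost=48.167
Total dissipated: 48.500 μJ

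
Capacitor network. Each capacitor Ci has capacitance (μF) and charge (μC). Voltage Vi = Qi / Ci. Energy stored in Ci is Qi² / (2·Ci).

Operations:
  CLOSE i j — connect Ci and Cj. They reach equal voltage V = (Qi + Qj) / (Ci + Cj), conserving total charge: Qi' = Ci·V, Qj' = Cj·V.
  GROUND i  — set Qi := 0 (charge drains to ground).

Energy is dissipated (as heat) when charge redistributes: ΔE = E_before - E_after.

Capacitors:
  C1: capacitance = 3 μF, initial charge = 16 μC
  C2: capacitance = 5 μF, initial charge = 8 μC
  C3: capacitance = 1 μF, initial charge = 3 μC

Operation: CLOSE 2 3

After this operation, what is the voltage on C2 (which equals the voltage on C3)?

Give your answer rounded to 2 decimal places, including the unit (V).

Initial: C1(3μF, Q=16μC, V=5.33V), C2(5μF, Q=8μC, V=1.60V), C3(1μF, Q=3μC, V=3.00V)
Op 1: CLOSE 2-3: Q_total=11.00, C_total=6.00, V=1.83; Q2=9.17, Q3=1.83; dissipated=0.817

Answer: 1.83 V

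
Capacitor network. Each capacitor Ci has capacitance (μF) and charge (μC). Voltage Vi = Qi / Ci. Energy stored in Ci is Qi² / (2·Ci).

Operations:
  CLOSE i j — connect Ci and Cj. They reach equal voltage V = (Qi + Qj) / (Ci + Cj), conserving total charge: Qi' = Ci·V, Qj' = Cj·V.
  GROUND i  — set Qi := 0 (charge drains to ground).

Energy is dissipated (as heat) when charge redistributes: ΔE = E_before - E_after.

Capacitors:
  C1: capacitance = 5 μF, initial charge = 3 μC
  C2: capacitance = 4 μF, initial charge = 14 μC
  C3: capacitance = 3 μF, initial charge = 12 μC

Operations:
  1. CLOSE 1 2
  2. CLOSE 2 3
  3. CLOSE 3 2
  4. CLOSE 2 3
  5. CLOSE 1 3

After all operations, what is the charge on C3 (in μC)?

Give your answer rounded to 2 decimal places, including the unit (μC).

Answer: 6.68 μC

Derivation:
Initial: C1(5μF, Q=3μC, V=0.60V), C2(4μF, Q=14μC, V=3.50V), C3(3μF, Q=12μC, V=4.00V)
Op 1: CLOSE 1-2: Q_total=17.00, C_total=9.00, V=1.89; Q1=9.44, Q2=7.56; dissipated=9.344
Op 2: CLOSE 2-3: Q_total=19.56, C_total=7.00, V=2.79; Q2=11.17, Q3=8.38; dissipated=3.820
Op 3: CLOSE 3-2: Q_total=19.56, C_total=7.00, V=2.79; Q3=8.38, Q2=11.17; dissipated=0.000
Op 4: CLOSE 2-3: Q_total=19.56, C_total=7.00, V=2.79; Q2=11.17, Q3=8.38; dissipated=0.000
Op 5: CLOSE 1-3: Q_total=17.83, C_total=8.00, V=2.23; Q1=11.14, Q3=6.68; dissipated=0.767
Final charges: Q1=11.14, Q2=11.17, Q3=6.68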